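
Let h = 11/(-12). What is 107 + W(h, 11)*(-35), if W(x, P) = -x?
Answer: 899/12 ≈ 74.917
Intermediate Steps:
h = -11/12 (h = 11*(-1/12) = -11/12 ≈ -0.91667)
107 + W(h, 11)*(-35) = 107 - 1*(-11/12)*(-35) = 107 + (11/12)*(-35) = 107 - 385/12 = 899/12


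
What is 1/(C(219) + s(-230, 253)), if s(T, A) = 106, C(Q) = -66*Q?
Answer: -1/14348 ≈ -6.9696e-5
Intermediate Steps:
1/(C(219) + s(-230, 253)) = 1/(-66*219 + 106) = 1/(-14454 + 106) = 1/(-14348) = -1/14348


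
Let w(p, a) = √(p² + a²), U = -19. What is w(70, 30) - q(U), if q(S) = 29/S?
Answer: 29/19 + 10*√58 ≈ 77.684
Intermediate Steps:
w(p, a) = √(a² + p²)
w(70, 30) - q(U) = √(30² + 70²) - 29/(-19) = √(900 + 4900) - 29*(-1)/19 = √5800 - 1*(-29/19) = 10*√58 + 29/19 = 29/19 + 10*√58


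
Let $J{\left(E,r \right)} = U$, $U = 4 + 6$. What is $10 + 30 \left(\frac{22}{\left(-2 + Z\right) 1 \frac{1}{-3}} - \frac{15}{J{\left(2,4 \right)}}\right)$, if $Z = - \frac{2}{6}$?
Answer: $\frac{5695}{7} \approx 813.57$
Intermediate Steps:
$Z = - \frac{1}{3}$ ($Z = \left(-2\right) \frac{1}{6} = - \frac{1}{3} \approx -0.33333$)
$U = 10$
$J{\left(E,r \right)} = 10$
$10 + 30 \left(\frac{22}{\left(-2 + Z\right) 1 \frac{1}{-3}} - \frac{15}{J{\left(2,4 \right)}}\right) = 10 + 30 \left(\frac{22}{\left(-2 - \frac{1}{3}\right) 1 \frac{1}{-3}} - \frac{15}{10}\right) = 10 + 30 \left(\frac{22}{\left(- \frac{7}{3}\right) 1 \left(- \frac{1}{3}\right)} - \frac{3}{2}\right) = 10 + 30 \left(\frac{22}{\left(- \frac{7}{3}\right) \left(- \frac{1}{3}\right)} - \frac{3}{2}\right) = 10 + 30 \left(\frac{22}{\frac{7}{9}} - \frac{3}{2}\right) = 10 + 30 \left(22 \cdot \frac{9}{7} - \frac{3}{2}\right) = 10 + 30 \left(\frac{198}{7} - \frac{3}{2}\right) = 10 + 30 \cdot \frac{375}{14} = 10 + \frac{5625}{7} = \frac{5695}{7}$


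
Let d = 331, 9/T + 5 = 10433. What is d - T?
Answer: 1150553/3476 ≈ 331.00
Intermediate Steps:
T = 3/3476 (T = 9/(-5 + 10433) = 9/10428 = 9*(1/10428) = 3/3476 ≈ 0.00086306)
d - T = 331 - 1*3/3476 = 331 - 3/3476 = 1150553/3476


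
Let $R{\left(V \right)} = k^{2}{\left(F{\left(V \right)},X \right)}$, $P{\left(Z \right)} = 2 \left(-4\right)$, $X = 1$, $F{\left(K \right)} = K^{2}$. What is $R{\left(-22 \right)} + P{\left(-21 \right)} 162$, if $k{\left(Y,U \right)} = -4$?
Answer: $-1280$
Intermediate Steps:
$P{\left(Z \right)} = -8$
$R{\left(V \right)} = 16$ ($R{\left(V \right)} = \left(-4\right)^{2} = 16$)
$R{\left(-22 \right)} + P{\left(-21 \right)} 162 = 16 - 1296 = -1280$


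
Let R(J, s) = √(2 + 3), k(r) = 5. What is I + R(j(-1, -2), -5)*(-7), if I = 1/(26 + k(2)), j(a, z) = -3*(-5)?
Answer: 1/31 - 7*√5 ≈ -15.620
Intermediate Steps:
j(a, z) = 15
R(J, s) = √5
I = 1/31 (I = 1/(26 + 5) = 1/31 ≈ 0.032258)
I + R(j(-1, -2), -5)*(-7) = 1/31 + √5*(-7) = 1/31 - 7*√5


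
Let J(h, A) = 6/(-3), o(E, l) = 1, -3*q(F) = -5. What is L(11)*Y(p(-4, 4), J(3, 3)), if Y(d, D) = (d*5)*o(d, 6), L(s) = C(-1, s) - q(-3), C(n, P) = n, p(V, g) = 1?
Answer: -40/3 ≈ -13.333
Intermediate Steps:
q(F) = 5/3 (q(F) = -⅓*(-5) = 5/3)
L(s) = -8/3 (L(s) = -1 - 1*5/3 = -1 - 5/3 = -8/3)
J(h, A) = -2 (J(h, A) = 6*(-⅓) = -2)
Y(d, D) = 5*d (Y(d, D) = (d*5)*1 = (5*d)*1 = 5*d)
L(11)*Y(p(-4, 4), J(3, 3)) = -40/3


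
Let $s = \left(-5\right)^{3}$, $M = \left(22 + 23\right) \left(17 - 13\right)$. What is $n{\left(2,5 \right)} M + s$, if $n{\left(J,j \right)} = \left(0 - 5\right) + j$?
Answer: $-125$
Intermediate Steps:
$n{\left(J,j \right)} = -5 + j$
$M = 180$ ($M = 45 \cdot 4 = 180$)
$s = -125$
$n{\left(2,5 \right)} M + s = \left(-5 + 5\right) 180 - 125 = 0 \cdot 180 - 125 = 0 - 125 = -125$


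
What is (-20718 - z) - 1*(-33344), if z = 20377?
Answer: -7751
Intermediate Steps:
(-20718 - z) - 1*(-33344) = (-20718 - 1*20377) - 1*(-33344) = (-20718 - 20377) + 33344 = -41095 + 33344 = -7751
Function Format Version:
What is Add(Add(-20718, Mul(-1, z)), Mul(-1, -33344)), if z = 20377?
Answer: -7751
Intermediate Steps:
Add(Add(-20718, Mul(-1, z)), Mul(-1, -33344)) = Add(Add(-20718, Mul(-1, 20377)), Mul(-1, -33344)) = Add(Add(-20718, -20377), 33344) = Add(-41095, 33344) = -7751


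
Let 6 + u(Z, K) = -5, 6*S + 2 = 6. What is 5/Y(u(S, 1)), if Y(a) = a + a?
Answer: -5/22 ≈ -0.22727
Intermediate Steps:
S = 2/3 (S = -1/3 + (1/6)*6 = -1/3 + 1 = 2/3 ≈ 0.66667)
u(Z, K) = -11 (u(Z, K) = -6 - 5 = -11)
Y(a) = 2*a
5/Y(u(S, 1)) = 5/((2*(-11))) = 5/(-22) = 5*(-1/22) = -5/22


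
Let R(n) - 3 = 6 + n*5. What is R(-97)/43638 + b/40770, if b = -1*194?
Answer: -331813/21180015 ≈ -0.015666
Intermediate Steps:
b = -194
R(n) = 9 + 5*n (R(n) = 3 + (6 + n*5) = 3 + (6 + 5*n) = 9 + 5*n)
R(-97)/43638 + b/40770 = (9 + 5*(-97))/43638 - 194/40770 = (9 - 485)*(1/43638) - 194*1/40770 = -476*1/43638 - 97/20385 = -34/3117 - 97/20385 = -331813/21180015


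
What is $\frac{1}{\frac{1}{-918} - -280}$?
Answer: $\frac{918}{257039} \approx 0.0035714$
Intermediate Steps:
$\frac{1}{\frac{1}{-918} - -280} = \frac{1}{- \frac{1}{918} + 280} = \frac{1}{\frac{257039}{918}} = \frac{918}{257039}$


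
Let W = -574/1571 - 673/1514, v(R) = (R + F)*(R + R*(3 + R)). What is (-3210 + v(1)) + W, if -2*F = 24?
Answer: -7767709229/2378494 ≈ -3265.8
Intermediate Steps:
F = -12 (F = -½*24 = -12)
v(R) = (-12 + R)*(R + R*(3 + R)) (v(R) = (R - 12)*(R + R*(3 + R)) = (-12 + R)*(R + R*(3 + R)))
W = -1926319/2378494 (W = -574*1/1571 - 673*1/1514 = -574/1571 - 673/1514 = -1926319/2378494 ≈ -0.80989)
(-3210 + v(1)) + W = (-3210 + 1*(-48 + 1² - 8*1)) - 1926319/2378494 = (-3210 + 1*(-48 + 1 - 8)) - 1926319/2378494 = (-3210 + 1*(-55)) - 1926319/2378494 = (-3210 - 55) - 1926319/2378494 = -3265 - 1926319/2378494 = -7767709229/2378494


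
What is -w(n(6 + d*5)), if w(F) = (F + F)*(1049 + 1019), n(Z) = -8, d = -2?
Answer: 33088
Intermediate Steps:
w(F) = 4136*F (w(F) = (2*F)*2068 = 4136*F)
-w(n(6 + d*5)) = -4136*(-8) = -1*(-33088) = 33088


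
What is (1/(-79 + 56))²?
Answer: 1/529 ≈ 0.0018904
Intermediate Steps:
(1/(-79 + 56))² = (1/(-23))² = (-1/23)² = 1/529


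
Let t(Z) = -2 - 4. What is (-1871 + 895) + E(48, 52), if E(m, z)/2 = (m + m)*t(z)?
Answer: -2128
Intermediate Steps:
t(Z) = -6
E(m, z) = -24*m (E(m, z) = 2*((m + m)*(-6)) = 2*((2*m)*(-6)) = 2*(-12*m) = -24*m)
(-1871 + 895) + E(48, 52) = (-1871 + 895) - 24*48 = -976 - 1152 = -2128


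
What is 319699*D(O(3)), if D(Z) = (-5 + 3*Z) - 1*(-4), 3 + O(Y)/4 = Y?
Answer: -319699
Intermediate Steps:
O(Y) = -12 + 4*Y
D(Z) = -1 + 3*Z (D(Z) = (-5 + 3*Z) + 4 = -1 + 3*Z)
319699*D(O(3)) = 319699*(-1 + 3*(-12 + 4*3)) = 319699*(-1 + 3*(-12 + 12)) = 319699*(-1 + 3*0) = 319699*(-1 + 0) = 319699*(-1) = -319699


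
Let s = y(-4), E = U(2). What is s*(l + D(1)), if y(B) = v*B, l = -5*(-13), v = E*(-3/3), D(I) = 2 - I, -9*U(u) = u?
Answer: -176/3 ≈ -58.667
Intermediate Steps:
U(u) = -u/9
E = -2/9 (E = -⅑*2 = -2/9 ≈ -0.22222)
v = 2/9 (v = -(-2)/(3*3) = -2/9*(-1) = 2/9 ≈ 0.22222)
l = 65
y(B) = 2*B/9
s = -8/9 (s = (2/9)*(-4) = -8/9 ≈ -0.88889)
s*(l + D(1)) = -8*(65 + (2 - 1*1))/9 = -8*(65 + (2 - 1))/9 = -8*(65 + 1)/9 = -8/9*66 = -176/3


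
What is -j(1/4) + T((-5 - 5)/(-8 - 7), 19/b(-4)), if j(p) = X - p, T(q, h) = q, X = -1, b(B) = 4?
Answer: 23/12 ≈ 1.9167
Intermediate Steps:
j(p) = -1 - p
-j(1/4) + T((-5 - 5)/(-8 - 7), 19/b(-4)) = -(-1 - 1/4) + (-5 - 5)/(-8 - 7) = -(-1 - 1*¼) - 10/(-15) = -(-1 - ¼) - 10*(-1/15) = -1*(-5/4) + ⅔ = 5/4 + ⅔ = 23/12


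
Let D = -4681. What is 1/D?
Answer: -1/4681 ≈ -0.00021363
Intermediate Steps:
1/D = 1/(-4681) = -1/4681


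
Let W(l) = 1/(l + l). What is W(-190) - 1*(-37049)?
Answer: 14078619/380 ≈ 37049.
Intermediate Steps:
W(l) = 1/(2*l)
W(-190) - 1*(-37049) = (½)/(-190) - 1*(-37049) = (½)*(-1/190) + 37049 = -1/380 + 37049 = 14078619/380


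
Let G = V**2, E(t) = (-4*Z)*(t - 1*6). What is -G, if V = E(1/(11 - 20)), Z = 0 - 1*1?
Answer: -48400/81 ≈ -597.53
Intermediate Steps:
Z = -1 (Z = 0 - 1 = -1)
E(t) = -24 + 4*t (E(t) = (-4*(-1))*(t - 1*6) = 4*(t - 6) = 4*(-6 + t) = -24 + 4*t)
V = -220/9 (V = -24 + 4/(11 - 20) = -24 + 4/(-9) = -24 + 4*(-1/9) = -24 - 4/9 = -220/9 ≈ -24.444)
G = 48400/81 (G = (-220/9)**2 = 48400/81 ≈ 597.53)
-G = -1*48400/81 = -48400/81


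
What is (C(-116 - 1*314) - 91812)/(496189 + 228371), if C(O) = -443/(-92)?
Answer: -8446261/66659520 ≈ -0.12671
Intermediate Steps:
C(O) = 443/92 (C(O) = -443*(-1/92) = 443/92)
(C(-116 - 1*314) - 91812)/(496189 + 228371) = (443/92 - 91812)/(496189 + 228371) = -8446261/92/724560 = -8446261/92*1/724560 = -8446261/66659520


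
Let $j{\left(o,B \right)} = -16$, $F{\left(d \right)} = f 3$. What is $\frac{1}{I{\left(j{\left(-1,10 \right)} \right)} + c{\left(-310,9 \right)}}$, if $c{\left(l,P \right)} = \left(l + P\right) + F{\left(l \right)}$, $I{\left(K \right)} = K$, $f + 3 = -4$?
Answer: $- \frac{1}{338} \approx -0.0029586$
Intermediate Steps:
$f = -7$ ($f = -3 - 4 = -7$)
$F{\left(d \right)} = -21$ ($F{\left(d \right)} = \left(-7\right) 3 = -21$)
$c{\left(l,P \right)} = -21 + P + l$ ($c{\left(l,P \right)} = \left(l + P\right) - 21 = \left(P + l\right) - 21 = -21 + P + l$)
$\frac{1}{I{\left(j{\left(-1,10 \right)} \right)} + c{\left(-310,9 \right)}} = \frac{1}{-16 - 322} = \frac{1}{-338} = - \frac{1}{338}$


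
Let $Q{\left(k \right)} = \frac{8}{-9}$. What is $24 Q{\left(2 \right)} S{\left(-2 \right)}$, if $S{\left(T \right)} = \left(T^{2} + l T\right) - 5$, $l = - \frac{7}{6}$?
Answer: $- \frac{256}{9} \approx -28.444$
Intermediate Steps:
$l = - \frac{7}{6}$ ($l = \left(-7\right) \frac{1}{6} = - \frac{7}{6} \approx -1.1667$)
$Q{\left(k \right)} = - \frac{8}{9}$ ($Q{\left(k \right)} = 8 \left(- \frac{1}{9}\right) = - \frac{8}{9}$)
$S{\left(T \right)} = -5 + T^{2} - \frac{7 T}{6}$ ($S{\left(T \right)} = \left(T^{2} - \frac{7 T}{6}\right) - 5 = -5 + T^{2} - \frac{7 T}{6}$)
$24 Q{\left(2 \right)} S{\left(-2 \right)} = 24 \left(- \frac{8}{9}\right) \left(-5 + \left(-2\right)^{2} - - \frac{7}{3}\right) = - \frac{64 \left(-5 + 4 + \frac{7}{3}\right)}{3} = \left(- \frac{64}{3}\right) \frac{4}{3} = - \frac{256}{9}$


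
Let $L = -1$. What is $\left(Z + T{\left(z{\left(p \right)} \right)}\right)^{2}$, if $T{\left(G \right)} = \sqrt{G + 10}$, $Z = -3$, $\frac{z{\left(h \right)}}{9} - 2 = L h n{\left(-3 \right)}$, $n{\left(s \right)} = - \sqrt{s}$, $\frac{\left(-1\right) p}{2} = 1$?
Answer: $\left(3 - \sqrt{2} \sqrt{14 - 9 i \sqrt{3}}\right)^{2} \approx 1.5277 - 15.357 i$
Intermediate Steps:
$p = -2$ ($p = \left(-2\right) 1 = -2$)
$z{\left(h \right)} = 18 + 9 i h \sqrt{3}$ ($z{\left(h \right)} = 18 + 9 - h \left(- \sqrt{-3}\right) = 18 + 9 - h \left(- i \sqrt{3}\right) = 18 + 9 i h \sqrt{3}$)
$T{\left(G \right)} = \sqrt{10 + G}$
$\left(Z + T{\left(z{\left(p \right)} \right)}\right)^{2} = \left(-3 + \sqrt{10 + \left(18 + 9 i \left(-2\right) \sqrt{3}\right)}\right)^{2} = \left(-3 + \sqrt{10 + \left(18 - 18 i \sqrt{3}\right)}\right)^{2} = \left(-3 + \sqrt{28 - 18 i \sqrt{3}}\right)^{2}$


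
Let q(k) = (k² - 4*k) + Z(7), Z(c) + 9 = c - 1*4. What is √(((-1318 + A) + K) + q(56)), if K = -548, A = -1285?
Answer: 7*I*√5 ≈ 15.652*I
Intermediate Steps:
Z(c) = -13 + c (Z(c) = -9 + (c - 1*4) = -9 + (c - 4) = -9 + (-4 + c) = -13 + c)
q(k) = -6 + k² - 4*k (q(k) = (k² - 4*k) + (-13 + 7) = (k² - 4*k) - 6 = -6 + k² - 4*k)
√(((-1318 + A) + K) + q(56)) = √(((-1318 - 1285) - 548) + (-6 + 56² - 4*56)) = √((-2603 - 548) + (-6 + 3136 - 224)) = √(-3151 + 2906) = √(-245) = 7*I*√5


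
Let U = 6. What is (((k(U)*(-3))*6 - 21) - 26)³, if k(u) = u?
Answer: -3723875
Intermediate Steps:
(((k(U)*(-3))*6 - 21) - 26)³ = (((6*(-3))*6 - 21) - 26)³ = ((-18*6 - 21) - 26)³ = ((-108 - 21) - 26)³ = (-129 - 26)³ = (-155)³ = -3723875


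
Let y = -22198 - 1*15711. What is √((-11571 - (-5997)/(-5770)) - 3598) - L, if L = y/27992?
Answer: 37909/27992 + I*√505054602790/5770 ≈ 1.3543 + 123.17*I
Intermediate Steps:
y = -37909 (y = -22198 - 15711 = -37909)
L = -37909/27992 ≈ -1.3543
√((-11571 - (-5997)/(-5770)) - 3598) - L = √((-11571 - (-5997)/(-5770)) - 3598) - 1*(-37909/27992) = √((-11571 - (-5997)*(-1)/5770) - 3598) + 37909/27992 = √((-11571 - 1*5997/5770) - 3598) + 37909/27992 = √((-11571 - 5997/5770) - 3598) + 37909/27992 = √(-66770667/5770 - 3598) + 37909/27992 = √(-87531127/5770) + 37909/27992 = I*√505054602790/5770 + 37909/27992 = 37909/27992 + I*√505054602790/5770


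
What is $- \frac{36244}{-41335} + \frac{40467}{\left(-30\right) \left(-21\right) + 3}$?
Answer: $\frac{565215299}{8721685} \approx 64.806$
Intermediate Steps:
$- \frac{36244}{-41335} + \frac{40467}{\left(-30\right) \left(-21\right) + 3} = \left(-36244\right) \left(- \frac{1}{41335}\right) + \frac{40467}{630 + 3} = \frac{36244}{41335} + \frac{40467}{633} = \frac{36244}{41335} + 40467 \cdot \frac{1}{633} = \frac{36244}{41335} + \frac{13489}{211} = \frac{565215299}{8721685}$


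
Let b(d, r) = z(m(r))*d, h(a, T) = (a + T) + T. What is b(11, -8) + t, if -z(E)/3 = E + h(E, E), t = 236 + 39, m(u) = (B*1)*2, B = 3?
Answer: -517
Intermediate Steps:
h(a, T) = a + 2*T (h(a, T) = (T + a) + T = a + 2*T)
m(u) = 6 (m(u) = (3*1)*2 = 3*2 = 6)
t = 275
z(E) = -12*E (z(E) = -3*(E + (E + 2*E)) = -3*(E + 3*E) = -12*E)
b(d, r) = -72*d (b(d, r) = (-12*6)*d = -72*d)
b(11, -8) + t = -72*11 + 275 = -792 + 275 = -517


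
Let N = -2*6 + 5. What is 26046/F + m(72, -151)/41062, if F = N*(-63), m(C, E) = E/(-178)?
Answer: 61668681/1044148 ≈ 59.061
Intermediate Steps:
N = -7 (N = -12 + 5 = -7)
m(C, E) = -E/178 (m(C, E) = E*(-1/178) = -E/178)
F = 441 (F = -7*(-63) = 441)
26046/F + m(72, -151)/41062 = 26046/441 - 1/178*(-151)/41062 = 26046*(1/441) + (151/178)*(1/41062) = 2894/49 + 151/7309036 = 61668681/1044148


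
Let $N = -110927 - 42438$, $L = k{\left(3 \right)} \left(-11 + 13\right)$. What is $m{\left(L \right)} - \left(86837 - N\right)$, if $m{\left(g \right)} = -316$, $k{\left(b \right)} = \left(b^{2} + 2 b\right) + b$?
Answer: $-240518$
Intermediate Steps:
$k{\left(b \right)} = b^{2} + 3 b$
$L = 36$ ($L = 3 \left(3 + 3\right) \left(-11 + 13\right) = 3 \cdot 6 \cdot 2 = 18 \cdot 2 = 36$)
$N = -153365$
$m{\left(L \right)} - \left(86837 - N\right) = -316 - \left(86837 - -153365\right) = -316 - \left(86837 + 153365\right) = -316 - 240202 = -240518$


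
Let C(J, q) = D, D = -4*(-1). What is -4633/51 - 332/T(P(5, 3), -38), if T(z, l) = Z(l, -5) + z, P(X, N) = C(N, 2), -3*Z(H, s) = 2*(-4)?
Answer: -35864/255 ≈ -140.64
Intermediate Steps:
Z(H, s) = 8/3 (Z(H, s) = -2*(-4)/3 = -⅓*(-8) = 8/3)
D = 4
C(J, q) = 4
P(X, N) = 4
T(z, l) = 8/3 + z
-4633/51 - 332/T(P(5, 3), -38) = -4633/51 - 332/(8/3 + 4) = -4633*1/51 - 332/20/3 = -4633/51 - 332*3/20 = -4633/51 - 249/5 = -35864/255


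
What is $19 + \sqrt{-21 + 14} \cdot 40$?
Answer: $19 + 40 i \sqrt{7} \approx 19.0 + 105.83 i$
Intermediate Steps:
$19 + \sqrt{-21 + 14} \cdot 40 = 19 + \sqrt{-7} \cdot 40 = 19 + i \sqrt{7} \cdot 40 = 19 + 40 i \sqrt{7}$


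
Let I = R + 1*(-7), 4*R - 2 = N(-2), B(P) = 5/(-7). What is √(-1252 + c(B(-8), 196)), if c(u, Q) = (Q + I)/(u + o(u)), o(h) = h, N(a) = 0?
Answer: 3*I*√15385/10 ≈ 37.211*I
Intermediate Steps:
B(P) = -5/7 (B(P) = 5*(-⅐) = -5/7)
R = ½ (R = ½ + (¼)*0 = ½ + 0 = ½ ≈ 0.50000)
I = -13/2 (I = ½ + 1*(-7) = ½ - 7 = -13/2 ≈ -6.5000)
c(u, Q) = (-13/2 + Q)/(2*u) (c(u, Q) = (Q - 13/2)/(u + u) = (-13/2 + Q)/((2*u)) = (-13/2 + Q)*(1/(2*u)) = (-13/2 + Q)/(2*u))
√(-1252 + c(B(-8), 196)) = √(-1252 + (-13 + 2*196)/(4*(-5/7))) = √(-1252 + (¼)*(-7/5)*(-13 + 392)) = √(-1252 + (¼)*(-7/5)*379) = √(-1252 - 2653/20) = √(-27693/20) = 3*I*√15385/10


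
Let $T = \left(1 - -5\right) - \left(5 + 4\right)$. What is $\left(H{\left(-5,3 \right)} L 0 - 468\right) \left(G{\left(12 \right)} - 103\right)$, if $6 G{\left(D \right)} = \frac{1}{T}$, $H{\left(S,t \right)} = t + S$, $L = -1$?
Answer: $48230$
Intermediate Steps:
$H{\left(S,t \right)} = S + t$
$T = -3$ ($T = \left(1 + 5\right) - 9 = 6 - 9 = -3$)
$G{\left(D \right)} = - \frac{1}{18}$ ($G{\left(D \right)} = \frac{1}{6 \left(-3\right)} = \frac{1}{6} \left(- \frac{1}{3}\right) = - \frac{1}{18}$)
$\left(H{\left(-5,3 \right)} L 0 - 468\right) \left(G{\left(12 \right)} - 103\right) = \left(\left(-5 + 3\right) \left(-1\right) 0 - 468\right) \left(- \frac{1}{18} - 103\right) = \left(\left(-2\right) \left(-1\right) 0 - 468\right) \left(- \frac{1855}{18}\right) = \left(2 \cdot 0 - 468\right) \left(- \frac{1855}{18}\right) = \left(0 - 468\right) \left(- \frac{1855}{18}\right) = \left(-468\right) \left(- \frac{1855}{18}\right) = 48230$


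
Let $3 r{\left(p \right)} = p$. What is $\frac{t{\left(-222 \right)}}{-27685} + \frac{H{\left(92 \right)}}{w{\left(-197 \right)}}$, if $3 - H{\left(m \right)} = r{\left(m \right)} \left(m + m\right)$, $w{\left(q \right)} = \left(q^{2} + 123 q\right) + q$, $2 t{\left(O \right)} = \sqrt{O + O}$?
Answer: $- \frac{16919}{43143} - \frac{i \sqrt{111}}{27685} \approx -0.39216 - 0.00038055 i$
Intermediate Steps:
$t{\left(O \right)} = \frac{\sqrt{2} \sqrt{O}}{2}$ ($t{\left(O \right)} = \frac{\sqrt{O + O}}{2} = \frac{\sqrt{2 O}}{2} = \frac{\sqrt{2} \sqrt{O}}{2}$)
$r{\left(p \right)} = \frac{p}{3}$
$w{\left(q \right)} = q^{2} + 124 q$
$H{\left(m \right)} = 3 - \frac{2 m^{2}}{3}$ ($H{\left(m \right)} = 3 - \frac{m}{3} \left(m + m\right) = 3 - \frac{m}{3} \cdot 2 m = 3 - \frac{2 m^{2}}{3}$)
$\frac{t{\left(-222 \right)}}{-27685} + \frac{H{\left(92 \right)}}{w{\left(-197 \right)}} = \frac{\frac{1}{2} \sqrt{2} \sqrt{-222}}{-27685} + \frac{3 - \frac{2 \cdot 92^{2}}{3}}{\left(-197\right) \left(124 - 197\right)} = \frac{\sqrt{2} i \sqrt{222}}{2} \left(- \frac{1}{27685}\right) + \frac{3 - \frac{16928}{3}}{\left(-197\right) \left(-73\right)} = i \sqrt{111} \left(- \frac{1}{27685}\right) + \frac{3 - \frac{16928}{3}}{14381} = - \frac{i \sqrt{111}}{27685} - \frac{16919}{43143} = - \frac{16919}{43143} - \frac{i \sqrt{111}}{27685}$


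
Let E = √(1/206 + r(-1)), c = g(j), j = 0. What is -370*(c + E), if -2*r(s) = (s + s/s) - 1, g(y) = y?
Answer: -740*√1339/103 ≈ -262.90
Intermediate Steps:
r(s) = -s/2 (r(s) = -((s + s/s) - 1)/2 = -((s + 1) - 1)/2 = -((1 + s) - 1)/2 = -s/2)
c = 0
E = 2*√1339/103 (E = √(1/206 - ½*(-1)) = √(1/206 + ½) = √(52/103) = 2*√1339/103 ≈ 0.71053)
-370*(c + E) = -370*(0 + 2*√1339/103) = -740*√1339/103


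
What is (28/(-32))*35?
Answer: -245/8 ≈ -30.625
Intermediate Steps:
(28/(-32))*35 = -1/32*28*35 = -7/8*35 = -245/8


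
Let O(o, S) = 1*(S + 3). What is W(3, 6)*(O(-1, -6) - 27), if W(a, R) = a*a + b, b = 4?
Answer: -390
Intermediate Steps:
O(o, S) = 3 + S (O(o, S) = 1*(3 + S) = 3 + S)
W(a, R) = 4 + a² (W(a, R) = a*a + 4 = a² + 4 = 4 + a²)
W(3, 6)*(O(-1, -6) - 27) = (4 + 3²)*((3 - 6) - 27) = (4 + 9)*(-3 - 27) = 13*(-30) = -390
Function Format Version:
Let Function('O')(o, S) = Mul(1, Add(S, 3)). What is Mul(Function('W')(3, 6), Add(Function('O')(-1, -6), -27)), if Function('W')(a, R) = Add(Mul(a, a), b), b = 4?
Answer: -390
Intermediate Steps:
Function('O')(o, S) = Add(3, S) (Function('O')(o, S) = Mul(1, Add(3, S)) = Add(3, S))
Function('W')(a, R) = Add(4, Pow(a, 2)) (Function('W')(a, R) = Add(Mul(a, a), 4) = Add(Pow(a, 2), 4) = Add(4, Pow(a, 2)))
Mul(Function('W')(3, 6), Add(Function('O')(-1, -6), -27)) = Mul(Add(4, Pow(3, 2)), Add(Add(3, -6), -27)) = Mul(Add(4, 9), Add(-3, -27)) = Mul(13, -30) = -390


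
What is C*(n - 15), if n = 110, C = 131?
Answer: 12445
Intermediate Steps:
C*(n - 15) = 131*(110 - 15) = 131*95 = 12445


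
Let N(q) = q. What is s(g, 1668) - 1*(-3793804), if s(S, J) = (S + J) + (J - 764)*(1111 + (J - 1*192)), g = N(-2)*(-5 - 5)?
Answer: 6134140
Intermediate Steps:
g = 20 (g = -2*(-5 - 5) = -2*(-10) = 20)
s(S, J) = J + S + (-764 + J)*(919 + J) (s(S, J) = (J + S) + (-764 + J)*(1111 + (J - 192)) = (J + S) + (-764 + J)*(1111 + (-192 + J)) = (J + S) + (-764 + J)*(919 + J) = J + S + (-764 + J)*(919 + J))
s(g, 1668) - 1*(-3793804) = (-702116 + 20 + 1668² + 156*1668) - 1*(-3793804) = (-702116 + 20 + 2782224 + 260208) + 3793804 = 2340336 + 3793804 = 6134140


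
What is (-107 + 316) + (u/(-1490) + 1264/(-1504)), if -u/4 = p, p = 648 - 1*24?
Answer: 14694727/70030 ≈ 209.83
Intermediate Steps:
p = 624 (p = 648 - 24 = 624)
u = -2496 (u = -4*624 = -2496)
(-107 + 316) + (u/(-1490) + 1264/(-1504)) = (-107 + 316) + (-2496/(-1490) + 1264/(-1504)) = 209 + (-2496*(-1/1490) + 1264*(-1/1504)) = 209 + (1248/745 - 79/94) = 209 + 58457/70030 = 14694727/70030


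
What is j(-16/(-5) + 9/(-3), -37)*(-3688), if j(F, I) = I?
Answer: 136456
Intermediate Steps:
j(-16/(-5) + 9/(-3), -37)*(-3688) = -37*(-3688) = 136456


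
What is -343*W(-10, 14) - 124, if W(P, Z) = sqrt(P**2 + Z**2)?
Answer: -124 - 686*sqrt(74) ≈ -6025.2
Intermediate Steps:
-343*W(-10, 14) - 124 = -343*sqrt((-10)**2 + 14**2) - 124 = -343*sqrt(100 + 196) - 124 = -686*sqrt(74) - 124 = -124 - 686*sqrt(74)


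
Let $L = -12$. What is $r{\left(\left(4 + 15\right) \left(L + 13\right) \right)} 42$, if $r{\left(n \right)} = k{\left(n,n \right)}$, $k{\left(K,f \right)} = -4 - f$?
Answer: $-966$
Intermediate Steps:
$r{\left(n \right)} = -4 - n$
$r{\left(\left(4 + 15\right) \left(L + 13\right) \right)} 42 = \left(-4 - \left(4 + 15\right) \left(-12 + 13\right)\right) 42 = \left(-4 - 19 \cdot 1\right) 42 = \left(-4 - 19\right) 42 = \left(-23\right) 42 = -966$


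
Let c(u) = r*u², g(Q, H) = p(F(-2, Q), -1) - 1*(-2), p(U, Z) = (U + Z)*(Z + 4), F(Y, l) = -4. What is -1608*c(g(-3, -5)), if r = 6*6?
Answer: -9783072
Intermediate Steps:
r = 36
p(U, Z) = (4 + Z)*(U + Z) (p(U, Z) = (U + Z)*(4 + Z) = (4 + Z)*(U + Z))
g(Q, H) = -13 (g(Q, H) = ((-1)² + 4*(-4) + 4*(-1) - 4*(-1)) - 1*(-2) = (1 - 16 - 4 + 4) + 2 = -15 + 2 = -13)
c(u) = 36*u²
-1608*c(g(-3, -5)) = -57888*(-13)² = -57888*169 = -1608*6084 = -9783072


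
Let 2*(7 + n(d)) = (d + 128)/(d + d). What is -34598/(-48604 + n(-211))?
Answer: 29200712/41027601 ≈ 0.71173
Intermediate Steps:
n(d) = -7 + (128 + d)/(4*d) (n(d) = -7 + ((d + 128)/(d + d))/2 = -7 + ((128 + d)/((2*d)))/2 = -7 + ((128 + d)*(1/(2*d)))/2 = -7 + ((128 + d)/(2*d))/2 = -7 + (128 + d)/(4*d))
-34598/(-48604 + n(-211)) = -34598/(-48604 + (-27/4 + 32/(-211))) = -34598/(-48604 + (-27/4 + 32*(-1/211))) = -34598/(-48604 + (-27/4 - 32/211)) = -34598/(-48604 - 5825/844) = -34598/(-41027601/844) = -34598*(-844/41027601) = 29200712/41027601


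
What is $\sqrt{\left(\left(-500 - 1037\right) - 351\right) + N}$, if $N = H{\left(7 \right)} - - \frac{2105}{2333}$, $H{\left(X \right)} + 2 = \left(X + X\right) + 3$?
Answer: $\frac{2 i \sqrt{2547405033}}{2333} \approx 43.268 i$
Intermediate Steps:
$H{\left(X \right)} = 1 + 2 X$ ($H{\left(X \right)} = -2 + \left(\left(X + X\right) + 3\right) = -2 + \left(2 X + 3\right) = -2 + \left(3 + 2 X\right) = 1 + 2 X$)
$N = \frac{37100}{2333}$ ($N = \left(1 + 2 \cdot 7\right) - - \frac{2105}{2333} = \left(1 + 14\right) - \left(-2105\right) \frac{1}{2333} = 15 - - \frac{2105}{2333} = 15 + \frac{2105}{2333} = \frac{37100}{2333} \approx 15.902$)
$\sqrt{\left(\left(-500 - 1037\right) - 351\right) + N} = \sqrt{\left(\left(-500 - 1037\right) - 351\right) + \frac{37100}{2333}} = \sqrt{\left(-1537 - 351\right) + \frac{37100}{2333}} = \sqrt{-1888 + \frac{37100}{2333}} = \sqrt{- \frac{4367604}{2333}} = \frac{2 i \sqrt{2547405033}}{2333}$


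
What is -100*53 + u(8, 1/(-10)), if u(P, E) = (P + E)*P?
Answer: -26184/5 ≈ -5236.8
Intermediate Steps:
u(P, E) = P*(E + P) (u(P, E) = (E + P)*P = P*(E + P))
-100*53 + u(8, 1/(-10)) = -100*53 + 8*(1/(-10) + 8) = -5300 + 8*(-⅒ + 8) = -5300 + 8*(79/10) = -5300 + 316/5 = -26184/5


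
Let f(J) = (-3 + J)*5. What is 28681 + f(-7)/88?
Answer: 1261939/44 ≈ 28680.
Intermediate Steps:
f(J) = -15 + 5*J
28681 + f(-7)/88 = 28681 + (-15 + 5*(-7))/88 = 28681 + (-15 - 35)/88 = 28681 + (1/88)*(-50) = 28681 - 25/44 = 1261939/44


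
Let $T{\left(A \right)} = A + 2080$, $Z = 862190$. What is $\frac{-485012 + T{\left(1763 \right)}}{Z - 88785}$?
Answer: $- \frac{481169}{773405} \approx -0.62214$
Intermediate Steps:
$T{\left(A \right)} = 2080 + A$
$\frac{-485012 + T{\left(1763 \right)}}{Z - 88785} = \frac{-485012 + \left(2080 + 1763\right)}{862190 - 88785} = \frac{-485012 + 3843}{773405} = \left(-481169\right) \frac{1}{773405} = - \frac{481169}{773405}$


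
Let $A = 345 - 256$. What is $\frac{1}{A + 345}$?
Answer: $\frac{1}{434} \approx 0.0023041$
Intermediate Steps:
$A = 89$
$\frac{1}{A + 345} = \frac{1}{89 + 345} = \frac{1}{434}$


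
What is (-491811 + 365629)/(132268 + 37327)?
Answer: -126182/169595 ≈ -0.74402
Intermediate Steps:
(-491811 + 365629)/(132268 + 37327) = -126182/169595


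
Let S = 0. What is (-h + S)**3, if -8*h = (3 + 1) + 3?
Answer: 343/512 ≈ 0.66992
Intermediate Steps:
h = -7/8 (h = -((3 + 1) + 3)/8 = -(4 + 3)/8 = -1/8*7 = -7/8 ≈ -0.87500)
(-h + S)**3 = (-1*(-7/8) + 0)**3 = (7/8 + 0)**3 = (7/8)**3 = 343/512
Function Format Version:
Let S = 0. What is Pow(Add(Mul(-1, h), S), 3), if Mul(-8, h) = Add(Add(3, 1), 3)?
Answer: Rational(343, 512) ≈ 0.66992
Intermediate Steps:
h = Rational(-7, 8) (h = Mul(Rational(-1, 8), Add(Add(3, 1), 3)) = Mul(Rational(-1, 8), Add(4, 3)) = Mul(Rational(-1, 8), 7) = Rational(-7, 8) ≈ -0.87500)
Pow(Add(Mul(-1, h), S), 3) = Pow(Add(Mul(-1, Rational(-7, 8)), 0), 3) = Pow(Add(Rational(7, 8), 0), 3) = Pow(Rational(7, 8), 3) = Rational(343, 512)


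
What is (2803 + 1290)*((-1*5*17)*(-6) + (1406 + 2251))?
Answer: 17055531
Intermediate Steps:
(2803 + 1290)*((-1*5*17)*(-6) + (1406 + 2251)) = 4093*(-5*17*(-6) + 3657) = 4093*(-85*(-6) + 3657) = 4093*(510 + 3657) = 4093*4167 = 17055531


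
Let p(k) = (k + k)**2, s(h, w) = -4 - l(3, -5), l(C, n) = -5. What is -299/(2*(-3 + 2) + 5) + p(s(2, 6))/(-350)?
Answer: -52331/525 ≈ -99.678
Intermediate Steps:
s(h, w) = 1 (s(h, w) = -4 - 1*(-5) = -4 + 5 = 1)
p(k) = 4*k**2 (p(k) = (2*k)**2 = 4*k**2)
-299/(2*(-3 + 2) + 5) + p(s(2, 6))/(-350) = -299/(2*(-3 + 2) + 5) + (4*1**2)/(-350) = -299/(2*(-1) + 5) + (4*1)*(-1/350) = -299/(-2 + 5) + 4*(-1/350) = -299/3 - 2/175 = -52331/525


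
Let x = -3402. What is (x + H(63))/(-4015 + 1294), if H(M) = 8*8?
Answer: 3338/2721 ≈ 1.2268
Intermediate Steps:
H(M) = 64
(x + H(63))/(-4015 + 1294) = (-3402 + 64)/(-4015 + 1294) = -3338/(-2721) = -3338*(-1/2721) = 3338/2721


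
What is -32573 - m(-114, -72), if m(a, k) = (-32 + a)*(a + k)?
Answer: -59729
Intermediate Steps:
-32573 - m(-114, -72) = -32573 - ((-114)² - 32*(-114) - 32*(-72) - 114*(-72)) = -32573 - (12996 + 3648 + 2304 + 8208) = -32573 - 1*27156 = -32573 - 27156 = -59729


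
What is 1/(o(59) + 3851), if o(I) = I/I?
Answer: 1/3852 ≈ 0.00025961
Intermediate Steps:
o(I) = 1
1/(o(59) + 3851) = 1/(1 + 3851) = 1/3852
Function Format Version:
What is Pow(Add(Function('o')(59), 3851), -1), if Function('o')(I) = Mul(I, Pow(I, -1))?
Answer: Rational(1, 3852) ≈ 0.00025961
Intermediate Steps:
Function('o')(I) = 1
Pow(Add(Function('o')(59), 3851), -1) = Pow(Add(1, 3851), -1) = Pow(3852, -1) = Rational(1, 3852)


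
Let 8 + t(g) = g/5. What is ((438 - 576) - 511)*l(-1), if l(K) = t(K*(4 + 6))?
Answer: 6490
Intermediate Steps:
t(g) = -8 + g/5
l(K) = -8 + 2*K (l(K) = -8 + (K*(4 + 6))/5 = -8 + (K*10)/5 = -8 + (10*K)/5 = -8 + 2*K)
((438 - 576) - 511)*l(-1) = ((438 - 576) - 511)*(-8 + 2*(-1)) = (-138 - 511)*(-8 - 2) = -649*(-10) = 6490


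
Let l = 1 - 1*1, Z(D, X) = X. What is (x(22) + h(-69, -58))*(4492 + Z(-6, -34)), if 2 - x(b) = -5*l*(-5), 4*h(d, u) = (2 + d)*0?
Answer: 8916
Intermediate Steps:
l = 0 (l = 1 - 1 = 0)
h(d, u) = 0 (h(d, u) = ((2 + d)*0)/4 = (¼)*0 = 0)
x(b) = 2 (x(b) = 2 - (-5*0)*(-5) = 2 - 0*(-5) = 2 - 1*0 = 2 + 0 = 2)
(x(22) + h(-69, -58))*(4492 + Z(-6, -34)) = (2 + 0)*(4492 - 34) = 2*4458 = 8916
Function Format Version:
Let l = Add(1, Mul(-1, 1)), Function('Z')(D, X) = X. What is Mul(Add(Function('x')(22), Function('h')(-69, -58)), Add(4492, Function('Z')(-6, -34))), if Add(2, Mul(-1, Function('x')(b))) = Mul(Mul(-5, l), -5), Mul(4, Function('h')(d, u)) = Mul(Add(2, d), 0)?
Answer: 8916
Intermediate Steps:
l = 0 (l = Add(1, -1) = 0)
Function('h')(d, u) = 0 (Function('h')(d, u) = Mul(Rational(1, 4), Mul(Add(2, d), 0)) = Mul(Rational(1, 4), 0) = 0)
Function('x')(b) = 2 (Function('x')(b) = Add(2, Mul(-1, Mul(Mul(-5, 0), -5))) = Add(2, Mul(-1, Mul(0, -5))) = Add(2, Mul(-1, 0)) = Add(2, 0) = 2)
Mul(Add(Function('x')(22), Function('h')(-69, -58)), Add(4492, Function('Z')(-6, -34))) = Mul(Add(2, 0), Add(4492, -34)) = Mul(2, 4458) = 8916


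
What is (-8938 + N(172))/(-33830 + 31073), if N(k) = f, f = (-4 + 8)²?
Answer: 2974/919 ≈ 3.2361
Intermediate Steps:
f = 16 (f = 4² = 16)
N(k) = 16
(-8938 + N(172))/(-33830 + 31073) = (-8938 + 16)/(-33830 + 31073) = -8922/(-2757) = -8922*(-1/2757) = 2974/919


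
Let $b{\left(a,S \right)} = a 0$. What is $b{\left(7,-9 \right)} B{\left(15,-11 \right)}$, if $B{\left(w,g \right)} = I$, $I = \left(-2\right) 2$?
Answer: $0$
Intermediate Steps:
$b{\left(a,S \right)} = 0$
$I = -4$
$B{\left(w,g \right)} = -4$
$b{\left(7,-9 \right)} B{\left(15,-11 \right)} = 0 \left(-4\right) = 0$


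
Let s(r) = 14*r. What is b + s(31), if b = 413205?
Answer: 413639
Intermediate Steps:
b + s(31) = 413205 + 14*31 = 413205 + 434 = 413639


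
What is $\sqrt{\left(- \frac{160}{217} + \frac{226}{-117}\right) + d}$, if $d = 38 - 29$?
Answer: $\frac{\sqrt{453444719}}{8463} \approx 2.5162$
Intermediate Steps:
$d = 9$
$\sqrt{\left(- \frac{160}{217} + \frac{226}{-117}\right) + d} = \sqrt{\left(- \frac{160}{217} + \frac{226}{-117}\right) + 9} = \sqrt{\left(\left(-160\right) \frac{1}{217} + 226 \left(- \frac{1}{117}\right)\right) + 9} = \sqrt{\left(- \frac{160}{217} - \frac{226}{117}\right) + 9} = \sqrt{- \frac{67762}{25389} + 9} = \sqrt{\frac{160739}{25389}} = \frac{\sqrt{453444719}}{8463}$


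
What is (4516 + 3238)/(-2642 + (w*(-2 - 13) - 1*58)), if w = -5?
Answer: -7754/2625 ≈ -2.9539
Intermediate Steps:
(4516 + 3238)/(-2642 + (w*(-2 - 13) - 1*58)) = (4516 + 3238)/(-2642 + (-5*(-2 - 13) - 1*58)) = 7754/(-2642 + (-5*(-15) - 58)) = 7754/(-2642 + (75 - 58)) = 7754/(-2642 + 17) = 7754/(-2625) = 7754*(-1/2625) = -7754/2625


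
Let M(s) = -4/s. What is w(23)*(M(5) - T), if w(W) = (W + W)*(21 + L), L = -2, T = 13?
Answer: -60306/5 ≈ -12061.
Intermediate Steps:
w(W) = 38*W (w(W) = (W + W)*(21 - 2) = (2*W)*19 = 38*W)
w(23)*(M(5) - T) = (38*23)*(-4/5 - 1*13) = 874*(-4*1/5 - 13) = 874*(-4/5 - 13) = 874*(-69/5) = -60306/5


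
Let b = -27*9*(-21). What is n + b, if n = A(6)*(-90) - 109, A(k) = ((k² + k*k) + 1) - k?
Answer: -1036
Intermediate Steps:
b = 5103 (b = -243*(-21) = 5103)
A(k) = 1 - k + 2*k² (A(k) = ((k² + k²) + 1) - k = (2*k² + 1) - k = (1 + 2*k²) - k = 1 - k + 2*k²)
n = -6139 (n = (1 - 1*6 + 2*6²)*(-90) - 109 = (1 - 6 + 2*36)*(-90) - 109 = (1 - 6 + 72)*(-90) - 109 = 67*(-90) - 109 = -6030 - 109 = -6139)
n + b = -6139 + 5103 = -1036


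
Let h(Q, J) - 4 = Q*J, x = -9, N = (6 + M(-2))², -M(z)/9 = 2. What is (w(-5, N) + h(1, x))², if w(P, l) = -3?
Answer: 64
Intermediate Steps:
M(z) = -18 (M(z) = -9*2 = -18)
N = 144 (N = (6 - 18)² = (-12)² = 144)
h(Q, J) = 4 + J*Q (h(Q, J) = 4 + Q*J = 4 + J*Q)
(w(-5, N) + h(1, x))² = (-3 + (4 - 9*1))² = (-3 + (4 - 9))² = (-3 - 5)² = (-8)² = 64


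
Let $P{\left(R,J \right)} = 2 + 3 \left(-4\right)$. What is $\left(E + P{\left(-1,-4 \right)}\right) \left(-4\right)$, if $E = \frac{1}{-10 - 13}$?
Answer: $\frac{924}{23} \approx 40.174$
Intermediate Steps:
$P{\left(R,J \right)} = -10$ ($P{\left(R,J \right)} = 2 - 12 = -10$)
$E = - \frac{1}{23}$ ($E = \frac{1}{-23} = - \frac{1}{23} \approx -0.043478$)
$\left(E + P{\left(-1,-4 \right)}\right) \left(-4\right) = \left(- \frac{1}{23} - 10\right) \left(-4\right) = \left(- \frac{231}{23}\right) \left(-4\right) = \frac{924}{23}$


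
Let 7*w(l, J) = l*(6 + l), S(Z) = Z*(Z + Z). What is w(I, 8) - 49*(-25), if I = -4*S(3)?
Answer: 13327/7 ≈ 1903.9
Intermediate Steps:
S(Z) = 2*Z**2 (S(Z) = Z*(2*Z) = 2*Z**2)
I = -72 (I = -8*3**2 = -8*9 = -4*18 = -72)
w(l, J) = l*(6 + l)/7 (w(l, J) = (l*(6 + l))/7 = l*(6 + l)/7)
w(I, 8) - 49*(-25) = (1/7)*(-72)*(6 - 72) - 49*(-25) = (1/7)*(-72)*(-66) + 1225 = 4752/7 + 1225 = 13327/7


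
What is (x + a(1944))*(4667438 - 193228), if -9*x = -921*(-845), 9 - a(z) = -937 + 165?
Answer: -1150194113120/3 ≈ -3.8340e+11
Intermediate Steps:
a(z) = 781 (a(z) = 9 - (-937 + 165) = 9 - 1*(-772) = 9 + 772 = 781)
x = -259415/3 (x = -(-307)*(-845)/3 = -⅑*778245 = -259415/3 ≈ -86472.)
(x + a(1944))*(4667438 - 193228) = (-259415/3 + 781)*(4667438 - 193228) = -257072/3*4474210 = -1150194113120/3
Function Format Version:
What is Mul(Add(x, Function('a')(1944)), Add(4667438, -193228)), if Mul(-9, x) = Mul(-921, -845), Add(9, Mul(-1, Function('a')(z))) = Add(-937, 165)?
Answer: Rational(-1150194113120, 3) ≈ -3.8340e+11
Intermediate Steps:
Function('a')(z) = 781 (Function('a')(z) = Add(9, Mul(-1, Add(-937, 165))) = Add(9, Mul(-1, -772)) = Add(9, 772) = 781)
x = Rational(-259415, 3) (x = Mul(Rational(-1, 9), Mul(-921, -845)) = Mul(Rational(-1, 9), 778245) = Rational(-259415, 3) ≈ -86472.)
Mul(Add(x, Function('a')(1944)), Add(4667438, -193228)) = Mul(Add(Rational(-259415, 3), 781), Add(4667438, -193228)) = Mul(Rational(-257072, 3), 4474210) = Rational(-1150194113120, 3)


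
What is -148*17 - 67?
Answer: -2583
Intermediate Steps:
-148*17 - 67 = -2516 - 67 = -2583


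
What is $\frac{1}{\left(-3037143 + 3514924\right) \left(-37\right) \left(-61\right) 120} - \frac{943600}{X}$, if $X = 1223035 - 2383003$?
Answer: $\frac{1271915850213583}{1563566855581320} \approx 0.81347$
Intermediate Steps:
$X = -1159968$
$\frac{1}{\left(-3037143 + 3514924\right) \left(-37\right) \left(-61\right) 120} - \frac{943600}{X} = \frac{1}{\left(-3037143 + 3514924\right) \left(-37\right) \left(-61\right) 120} - \frac{943600}{-1159968} = \frac{1}{477781 \cdot 2257 \cdot 120} - - \frac{58975}{72498} = \frac{1}{477781 \cdot 270840} + \frac{58975}{72498} = \frac{1}{477781} \cdot \frac{1}{270840} + \frac{58975}{72498} = \frac{1}{129402206040} + \frac{58975}{72498} = \frac{1271915850213583}{1563566855581320}$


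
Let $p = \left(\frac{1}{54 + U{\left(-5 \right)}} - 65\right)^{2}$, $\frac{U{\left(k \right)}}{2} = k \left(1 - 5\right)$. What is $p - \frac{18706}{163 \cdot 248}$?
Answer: $\frac{47139174479}{11162077} \approx 4223.2$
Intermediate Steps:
$U{\left(k \right)} = - 8 k$ ($U{\left(k \right)} = 2 k \left(1 - 5\right) = 2 k \left(-4\right) = 2 \left(- 4 k\right) = - 8 k$)
$p = \frac{37319881}{8836}$ ($p = \left(\frac{1}{54 - -40} - 65\right)^{2} = \left(\frac{1}{54 + 40} - 65\right)^{2} = \left(\frac{1}{94} - 65\right)^{2} = \left(- \frac{6109}{94}\right)^{2} = \frac{37319881}{8836} \approx 4223.6$)
$p - \frac{18706}{163 \cdot 248} = \frac{37319881}{8836} - \frac{18706}{163 \cdot 248} = \frac{37319881}{8836} - \frac{18706}{40424} = \frac{37319881}{8836} - \frac{9353}{20212} = \frac{47139174479}{11162077}$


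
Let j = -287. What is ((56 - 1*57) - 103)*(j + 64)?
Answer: 23192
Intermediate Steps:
((56 - 1*57) - 103)*(j + 64) = ((56 - 1*57) - 103)*(-287 + 64) = ((56 - 57) - 103)*(-223) = (-1 - 103)*(-223) = -104*(-223) = 23192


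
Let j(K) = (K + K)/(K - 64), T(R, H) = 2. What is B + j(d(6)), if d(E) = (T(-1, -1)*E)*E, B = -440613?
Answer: -440595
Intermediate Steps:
d(E) = 2*E² (d(E) = (2*E)*E = 2*E²)
j(K) = 2*K/(-64 + K) (j(K) = (2*K)/(-64 + K) = 2*K/(-64 + K))
B + j(d(6)) = -440613 + 2*(2*6²)/(-64 + 2*6²) = -440613 + 2*(2*36)/(-64 + 2*36) = -440613 + 2*72/(-64 + 72) = -440613 + 2*72/8 = -440613 + 2*72*(⅛) = -440613 + 18 = -440595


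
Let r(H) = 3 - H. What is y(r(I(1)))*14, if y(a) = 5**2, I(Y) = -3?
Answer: 350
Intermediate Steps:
y(a) = 25
y(r(I(1)))*14 = 25*14 = 350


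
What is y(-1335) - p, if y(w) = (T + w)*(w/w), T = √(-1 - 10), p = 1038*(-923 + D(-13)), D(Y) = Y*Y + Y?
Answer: 794811 + I*√11 ≈ 7.9481e+5 + 3.3166*I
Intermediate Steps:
D(Y) = Y + Y² (D(Y) = Y² + Y = Y + Y²)
p = -796146 (p = 1038*(-923 - 13*(1 - 13)) = 1038*(-923 - 13*(-12)) = 1038*(-923 + 156) = 1038*(-767) = -796146)
T = I*√11 (T = √(-11) = I*√11 ≈ 3.3166*I)
y(w) = w + I*√11 (y(w) = (I*√11 + w)*(w/w) = (w + I*√11)*1 = w + I*√11)
y(-1335) - p = (-1335 + I*√11) - 1*(-796146) = (-1335 + I*√11) + 796146 = 794811 + I*√11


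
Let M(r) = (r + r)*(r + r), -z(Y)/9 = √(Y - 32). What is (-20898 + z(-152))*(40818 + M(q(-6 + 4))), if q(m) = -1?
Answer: -853098156 - 734796*I*√46 ≈ -8.531e+8 - 4.9836e+6*I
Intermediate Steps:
z(Y) = -9*√(-32 + Y) (z(Y) = -9*√(Y - 32) = -9*√(-32 + Y))
M(r) = 4*r² (M(r) = (2*r)*(2*r) = 4*r²)
(-20898 + z(-152))*(40818 + M(q(-6 + 4))) = (-20898 - 9*√(-32 - 152))*(40818 + 4*(-1)²) = (-20898 - 18*I*√46)*(40818 + 4*1) = (-20898 - 18*I*√46)*(40818 + 4) = (-20898 - 18*I*√46)*40822 = -853098156 - 734796*I*√46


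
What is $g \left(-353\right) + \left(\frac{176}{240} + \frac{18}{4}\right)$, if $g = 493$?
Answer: $- \frac{5220713}{30} \approx -1.7402 \cdot 10^{5}$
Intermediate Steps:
$g \left(-353\right) + \left(\frac{176}{240} + \frac{18}{4}\right) = 493 \left(-353\right) + \left(\frac{176}{240} + \frac{18}{4}\right) = -174029 + \left(176 \cdot \frac{1}{240} + 18 \cdot \frac{1}{4}\right) = -174029 + \left(\frac{11}{15} + \frac{9}{2}\right) = -174029 + \frac{157}{30} = - \frac{5220713}{30}$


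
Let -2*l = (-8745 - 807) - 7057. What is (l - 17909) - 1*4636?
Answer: -28481/2 ≈ -14241.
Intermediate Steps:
l = 16609/2 (l = -((-8745 - 807) - 7057)/2 = -(-9552 - 7057)/2 = -½*(-16609) = 16609/2 ≈ 8304.5)
(l - 17909) - 1*4636 = (16609/2 - 17909) - 1*4636 = -19209/2 - 4636 = -28481/2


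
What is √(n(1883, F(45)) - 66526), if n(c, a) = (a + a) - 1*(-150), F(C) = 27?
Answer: I*√66322 ≈ 257.53*I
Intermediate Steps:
n(c, a) = 150 + 2*a (n(c, a) = 2*a + 150 = 150 + 2*a)
√(n(1883, F(45)) - 66526) = √((150 + 2*27) - 66526) = √((150 + 54) - 66526) = √(204 - 66526) = √(-66322) = I*√66322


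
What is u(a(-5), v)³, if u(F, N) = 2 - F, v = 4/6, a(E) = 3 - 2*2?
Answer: 27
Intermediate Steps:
a(E) = -1 (a(E) = 3 - 4 = -1)
v = ⅔ (v = 4*(⅙) = ⅔ ≈ 0.66667)
u(a(-5), v)³ = (2 - 1*(-1))³ = (2 + 1)³ = 3³ = 27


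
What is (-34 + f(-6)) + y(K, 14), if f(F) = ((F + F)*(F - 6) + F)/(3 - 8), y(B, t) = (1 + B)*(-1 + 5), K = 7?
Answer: -148/5 ≈ -29.600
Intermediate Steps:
y(B, t) = 4 + 4*B (y(B, t) = (1 + B)*4 = 4 + 4*B)
f(F) = -F/5 - 2*F*(-6 + F)/5 (f(F) = ((2*F)*(-6 + F) + F)/(-5) = (2*F*(-6 + F) + F)*(-⅕) = (F + 2*F*(-6 + F))*(-⅕) = -F/5 - 2*F*(-6 + F)/5)
(-34 + f(-6)) + y(K, 14) = (-34 + (⅕)*(-6)*(11 - 2*(-6))) + (4 + 4*7) = (-34 + (⅕)*(-6)*(11 + 12)) + (4 + 28) = (-34 + (⅕)*(-6)*23) + 32 = (-34 - 138/5) + 32 = -308/5 + 32 = -148/5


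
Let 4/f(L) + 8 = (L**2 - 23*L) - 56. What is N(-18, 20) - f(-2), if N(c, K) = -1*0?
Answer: 2/7 ≈ 0.28571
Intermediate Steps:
N(c, K) = 0
f(L) = 4/(-64 + L**2 - 23*L) (f(L) = 4/(-8 + ((L**2 - 23*L) - 56)) = 4/(-8 + (-56 + L**2 - 23*L)) = 4/(-64 + L**2 - 23*L))
N(-18, 20) - f(-2) = 0 - 4/(-64 + (-2)**2 - 23*(-2)) = 0 - 4/(-64 + 4 + 46) = 0 - 4/(-14) = 0 - 4*(-1)/14 = 0 - 1*(-2/7) = 0 + 2/7 = 2/7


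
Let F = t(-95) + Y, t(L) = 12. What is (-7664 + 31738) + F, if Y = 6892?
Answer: 30978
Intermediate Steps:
F = 6904 (F = 12 + 6892 = 6904)
(-7664 + 31738) + F = (-7664 + 31738) + 6904 = 24074 + 6904 = 30978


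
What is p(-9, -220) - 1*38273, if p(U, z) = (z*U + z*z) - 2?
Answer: 12105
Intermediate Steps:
p(U, z) = -2 + z² + U*z (p(U, z) = (U*z + z²) - 2 = (z² + U*z) - 2 = -2 + z² + U*z)
p(-9, -220) - 1*38273 = (-2 + (-220)² - 9*(-220)) - 1*38273 = (-2 + 48400 + 1980) - 38273 = 50378 - 38273 = 12105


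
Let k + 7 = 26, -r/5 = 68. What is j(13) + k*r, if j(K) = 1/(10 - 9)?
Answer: -6459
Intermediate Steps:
r = -340 (r = -5*68 = -340)
k = 19 (k = -7 + 26 = 19)
j(K) = 1 (j(K) = 1/1 = 1)
j(13) + k*r = 1 + 19*(-340) = 1 - 6460 = -6459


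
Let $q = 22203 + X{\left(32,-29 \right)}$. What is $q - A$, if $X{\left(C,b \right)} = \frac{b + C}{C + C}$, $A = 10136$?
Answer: $\frac{772291}{64} \approx 12067.0$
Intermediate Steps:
$X{\left(C,b \right)} = \frac{C + b}{2 C}$
$q = \frac{1420995}{64}$ ($q = 22203 + \frac{32 - 29}{2 \cdot 32} = 22203 + \frac{1}{2} \cdot \frac{1}{32} \cdot 3 = 22203 + \frac{3}{64} = \frac{1420995}{64} \approx 22203.0$)
$q - A = \frac{1420995}{64} - 10136 = \frac{772291}{64}$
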